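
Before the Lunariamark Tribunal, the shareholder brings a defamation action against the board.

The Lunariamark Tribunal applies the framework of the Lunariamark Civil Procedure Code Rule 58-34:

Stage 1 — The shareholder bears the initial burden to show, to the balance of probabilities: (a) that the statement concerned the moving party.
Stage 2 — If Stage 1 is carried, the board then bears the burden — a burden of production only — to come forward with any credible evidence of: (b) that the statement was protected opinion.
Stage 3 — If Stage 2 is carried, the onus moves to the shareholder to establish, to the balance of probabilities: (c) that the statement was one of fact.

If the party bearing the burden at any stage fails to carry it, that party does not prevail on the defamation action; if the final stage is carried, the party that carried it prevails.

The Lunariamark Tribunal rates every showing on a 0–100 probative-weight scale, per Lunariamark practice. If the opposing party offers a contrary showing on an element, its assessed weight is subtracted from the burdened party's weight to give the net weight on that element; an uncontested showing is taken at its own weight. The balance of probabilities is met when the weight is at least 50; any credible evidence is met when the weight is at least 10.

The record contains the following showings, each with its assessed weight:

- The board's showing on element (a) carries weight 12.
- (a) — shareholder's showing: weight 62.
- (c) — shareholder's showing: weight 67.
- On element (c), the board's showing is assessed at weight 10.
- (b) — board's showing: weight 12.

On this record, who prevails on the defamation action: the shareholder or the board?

Stage 1 — burden on shareholder; standard: the balance of probabilities (weight is at least 50).
    (a): 62 − 12 = 50 ≥ 50 [met]
  All elements met. The burden passes to the board.
Stage 2 — burden on board; standard: any credible evidence (weight is at least 10).
    (b): 12 ≥ 10 [met]
  Stage 2 carried; the burden shifts to the shareholder.
Stage 3 — burden on shareholder; standard: the balance of probabilities (weight is at least 50).
    (c): 67 − 10 = 57 ≥ 50 [met]
  All elements met at the final stage.
All stages carried — the shareholder prevails.

shareholder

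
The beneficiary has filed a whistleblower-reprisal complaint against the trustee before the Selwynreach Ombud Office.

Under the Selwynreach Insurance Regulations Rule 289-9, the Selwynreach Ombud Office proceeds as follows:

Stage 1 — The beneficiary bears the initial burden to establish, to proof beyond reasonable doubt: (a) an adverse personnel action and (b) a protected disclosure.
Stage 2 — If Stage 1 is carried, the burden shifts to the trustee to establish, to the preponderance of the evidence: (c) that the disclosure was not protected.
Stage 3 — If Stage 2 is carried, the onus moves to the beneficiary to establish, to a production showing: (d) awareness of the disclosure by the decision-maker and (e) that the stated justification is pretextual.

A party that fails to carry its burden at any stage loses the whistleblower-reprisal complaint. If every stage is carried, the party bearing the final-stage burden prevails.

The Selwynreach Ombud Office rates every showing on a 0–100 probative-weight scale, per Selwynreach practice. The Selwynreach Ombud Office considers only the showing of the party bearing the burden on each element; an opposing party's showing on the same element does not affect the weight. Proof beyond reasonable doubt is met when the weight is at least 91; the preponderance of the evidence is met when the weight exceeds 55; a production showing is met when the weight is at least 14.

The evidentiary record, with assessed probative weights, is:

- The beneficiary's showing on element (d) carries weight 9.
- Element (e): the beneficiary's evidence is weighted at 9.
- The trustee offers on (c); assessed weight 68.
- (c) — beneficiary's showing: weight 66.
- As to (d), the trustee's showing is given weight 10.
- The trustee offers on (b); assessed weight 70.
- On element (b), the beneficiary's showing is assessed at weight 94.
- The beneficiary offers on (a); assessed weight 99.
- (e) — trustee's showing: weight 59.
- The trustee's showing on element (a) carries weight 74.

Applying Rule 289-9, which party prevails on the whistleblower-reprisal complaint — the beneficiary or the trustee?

Stage 1 — burden on beneficiary; standard: proof beyond reasonable doubt (weight is at least 91).
    (a): 99 (trustee's 74 disregarded) ≥ 91 [met]
    (b): 94 (trustee's 70 disregarded) ≥ 91 [met]
  Stage 1 carried; the burden shifts to the trustee.
Stage 2 — burden on trustee; standard: the preponderance of the evidence (weight exceeds 55).
    (c): 68 (beneficiary's 66 disregarded) > 55 [met]
  The trustee carries Stage 2; the beneficiary now bears the burden.
Stage 3 — burden on beneficiary; standard: a production showing (weight is at least 14).
    (d): 9 (trustee's 10 disregarded) < 14 [not met]
    (e): 9 (trustee's 59 disregarded) < 14 [not met]
  Not every element is met, so the beneficiary fails to carry Stage 3.
The trustee prevails.

trustee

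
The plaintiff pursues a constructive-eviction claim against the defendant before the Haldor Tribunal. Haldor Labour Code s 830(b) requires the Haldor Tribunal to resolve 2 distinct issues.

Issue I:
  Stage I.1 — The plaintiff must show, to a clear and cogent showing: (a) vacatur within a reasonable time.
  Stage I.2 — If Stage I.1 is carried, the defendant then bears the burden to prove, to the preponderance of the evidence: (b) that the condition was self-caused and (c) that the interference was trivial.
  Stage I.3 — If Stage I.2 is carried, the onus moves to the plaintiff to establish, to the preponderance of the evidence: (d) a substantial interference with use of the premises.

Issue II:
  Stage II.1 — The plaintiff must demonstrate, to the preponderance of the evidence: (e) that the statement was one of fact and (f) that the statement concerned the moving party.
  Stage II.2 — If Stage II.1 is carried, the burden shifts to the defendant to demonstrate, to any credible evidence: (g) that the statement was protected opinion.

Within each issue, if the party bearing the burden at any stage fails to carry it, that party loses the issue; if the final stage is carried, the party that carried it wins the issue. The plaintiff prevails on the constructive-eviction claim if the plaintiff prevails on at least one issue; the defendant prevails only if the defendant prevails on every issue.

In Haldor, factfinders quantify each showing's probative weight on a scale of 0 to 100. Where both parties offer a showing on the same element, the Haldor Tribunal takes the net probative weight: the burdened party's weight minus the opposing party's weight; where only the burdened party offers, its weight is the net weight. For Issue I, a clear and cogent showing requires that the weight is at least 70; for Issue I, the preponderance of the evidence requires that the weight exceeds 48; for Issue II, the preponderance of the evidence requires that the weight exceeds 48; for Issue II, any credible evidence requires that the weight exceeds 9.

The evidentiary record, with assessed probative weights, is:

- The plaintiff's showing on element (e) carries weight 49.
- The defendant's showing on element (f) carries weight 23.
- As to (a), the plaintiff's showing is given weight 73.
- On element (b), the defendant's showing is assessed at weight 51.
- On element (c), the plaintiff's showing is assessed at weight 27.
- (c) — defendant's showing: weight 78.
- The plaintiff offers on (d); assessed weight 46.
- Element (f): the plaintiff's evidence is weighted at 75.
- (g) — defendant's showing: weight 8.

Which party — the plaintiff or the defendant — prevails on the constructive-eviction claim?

plaintiff

— Issue I —
At Stage I.1 the plaintiff must meet a clear and cogent showing (weight is at least 70): on (a) the weight is 73, which does reach 70, so (a) meets the standard.
  The plaintiff carries Stage I.1; the defendant now bears the burden.
At Stage I.2 the defendant must meet the preponderance of the evidence (weight exceeds 48): on (b) the weight is 51, which does exceed 48, so (b) meets the standard; on (c) the weight is 78 less the opposing 27 gives net 51, > 48, so (c) meets the standard.
  The defendant carries Stage I.2; the plaintiff now bears the burden.
At Stage I.3 the plaintiff must meet the preponderance of the evidence (weight exceeds 48): on (d) the weight is 46, ≤ 48, so (d) does not meet the standard.
  Not every element is met, so the plaintiff fails to carry Stage I.3.
So the defendant prevails on this issue.
— Issue II —
Stage II.1 (plaintiff, the preponderance of the evidence, weight exceeds 48): (e) 49 > 48 — meets; (f) net 75−23=52 > 48 — meets.
  All elements met. The burden passes to the defendant.
Stage II.2 (defendant, any credible evidence, weight exceeds 9): (g) 8 ≤ 9 — fails.
  Not every element is met, so the defendant fails to carry Stage II.2.
The analysis ends at Stage II.2; the plaintiff prevails on this issue.
Per-issue: Issue I → defendant; Issue II → plaintiff. The plaintiff must prevail on at least one issue; overall, the plaintiff prevails.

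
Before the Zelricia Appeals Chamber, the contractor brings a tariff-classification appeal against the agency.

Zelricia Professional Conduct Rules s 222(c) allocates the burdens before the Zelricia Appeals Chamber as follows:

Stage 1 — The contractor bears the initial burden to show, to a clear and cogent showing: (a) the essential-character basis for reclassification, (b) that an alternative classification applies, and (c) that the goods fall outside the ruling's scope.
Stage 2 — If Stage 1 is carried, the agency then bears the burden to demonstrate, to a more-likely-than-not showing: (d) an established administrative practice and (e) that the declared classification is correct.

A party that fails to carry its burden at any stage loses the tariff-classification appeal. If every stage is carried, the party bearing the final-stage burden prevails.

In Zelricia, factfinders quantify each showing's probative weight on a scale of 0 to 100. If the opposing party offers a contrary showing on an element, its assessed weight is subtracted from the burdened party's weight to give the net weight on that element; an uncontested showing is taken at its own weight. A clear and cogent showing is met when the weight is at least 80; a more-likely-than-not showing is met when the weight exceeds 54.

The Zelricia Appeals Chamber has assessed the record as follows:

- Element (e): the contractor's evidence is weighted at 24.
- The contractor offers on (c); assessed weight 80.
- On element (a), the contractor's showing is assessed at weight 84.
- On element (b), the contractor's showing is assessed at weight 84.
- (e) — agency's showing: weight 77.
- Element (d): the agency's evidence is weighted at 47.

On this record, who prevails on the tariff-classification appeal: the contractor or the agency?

Stage 1 — burden on contractor; standard: a clear and cogent showing (weight is at least 80).
    (a): 84 ≥ 80 [met]
    (b): 84 ≥ 80 [met]
    (c): 80 ≥ 80 [met]
  All elements met. The burden passes to the agency.
Stage 2 — burden on agency; standard: a more-likely-than-not showing (weight exceeds 54).
    (d): 47 ≤ 54 [not met]
    (e): 77 − 24 = 53 ≤ 54 [not met]
  Not every element is met, so the agency fails to carry Stage 2.
The analysis ends at Stage 2; the contractor prevails.

contractor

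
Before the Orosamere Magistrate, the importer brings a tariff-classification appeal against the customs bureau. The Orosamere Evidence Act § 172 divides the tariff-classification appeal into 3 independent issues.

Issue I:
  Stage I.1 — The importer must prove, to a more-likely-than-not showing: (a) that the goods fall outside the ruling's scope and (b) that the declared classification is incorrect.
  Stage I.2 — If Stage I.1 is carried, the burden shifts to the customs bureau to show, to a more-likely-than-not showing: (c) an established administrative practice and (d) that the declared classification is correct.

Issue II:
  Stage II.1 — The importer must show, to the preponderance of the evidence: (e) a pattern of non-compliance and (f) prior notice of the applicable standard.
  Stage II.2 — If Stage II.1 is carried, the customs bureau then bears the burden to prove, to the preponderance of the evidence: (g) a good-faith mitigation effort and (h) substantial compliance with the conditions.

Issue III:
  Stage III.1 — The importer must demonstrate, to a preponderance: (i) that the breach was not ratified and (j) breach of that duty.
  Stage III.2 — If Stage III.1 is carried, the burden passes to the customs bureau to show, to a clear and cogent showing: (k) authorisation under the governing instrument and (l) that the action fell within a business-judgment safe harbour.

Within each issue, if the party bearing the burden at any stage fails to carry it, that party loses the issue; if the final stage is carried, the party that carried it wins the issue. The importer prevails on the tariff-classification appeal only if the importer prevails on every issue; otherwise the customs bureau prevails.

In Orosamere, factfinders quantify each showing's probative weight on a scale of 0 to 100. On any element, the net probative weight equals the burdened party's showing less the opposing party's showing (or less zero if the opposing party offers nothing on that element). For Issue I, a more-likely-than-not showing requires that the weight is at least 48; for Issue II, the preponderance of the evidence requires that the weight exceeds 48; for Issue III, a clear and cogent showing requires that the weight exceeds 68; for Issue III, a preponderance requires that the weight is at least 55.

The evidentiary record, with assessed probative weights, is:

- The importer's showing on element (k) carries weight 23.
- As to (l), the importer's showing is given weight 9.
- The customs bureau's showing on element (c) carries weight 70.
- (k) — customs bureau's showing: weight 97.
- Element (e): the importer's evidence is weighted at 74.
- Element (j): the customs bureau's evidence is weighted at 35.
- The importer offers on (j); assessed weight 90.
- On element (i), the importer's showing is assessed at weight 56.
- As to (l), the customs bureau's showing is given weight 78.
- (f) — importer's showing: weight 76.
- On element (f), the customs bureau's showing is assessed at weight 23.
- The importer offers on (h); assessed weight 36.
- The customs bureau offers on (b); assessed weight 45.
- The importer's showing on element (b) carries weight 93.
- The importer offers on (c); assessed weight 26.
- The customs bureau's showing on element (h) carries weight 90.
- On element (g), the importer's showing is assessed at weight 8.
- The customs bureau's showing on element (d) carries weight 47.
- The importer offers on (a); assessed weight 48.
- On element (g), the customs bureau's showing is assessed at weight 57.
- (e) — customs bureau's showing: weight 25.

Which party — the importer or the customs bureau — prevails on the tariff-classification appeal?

— Issue I —
Stage I.1 (importer, a more-likely-than-not showing, weight is at least 48): (a) 48 ≥ 48 — meets; (b) net 93−45=48 ≥ 48 — meets.
  The importer carries Stage I.1; the customs bureau now bears the burden.
Stage I.2 (customs bureau, a more-likely-than-not showing, weight is at least 48): (c) net 70−26=44 < 48 — fails; (d) 47 < 48 — fails.
  Stage I.2 not carried; the customs bureau fails its burden.
So the importer prevails on this issue.
— Issue II —
Stage II.1 — burden on importer; standard: the preponderance of the evidence (weight exceeds 48).
    (e): 74 − 25 = 49 > 48 [met]
    (f): 76 − 23 = 53 > 48 [met]
  All elements met. The burden passes to the customs bureau.
Stage II.2 — burden on customs bureau; standard: the preponderance of the evidence (weight exceeds 48).
    (g): 57 − 8 = 49 > 48 [met]
    (h): 90 − 36 = 54 > 48 [met]
  Stage II.2 carried; the final stage is satisfied.
With every stage satisfied, the customs bureau prevails on this issue.
— Issue III —
Stage III.1 (importer, a preponderance, weight is at least 55): (i) 56 ≥ 55 — meets; (j) net 90−35=55 ≥ 55 — meets.
  All elements met. The burden passes to the customs bureau.
Stage III.2 (customs bureau, a clear and cogent showing, weight exceeds 68): (k) net 97−23=74 > 68 — meets; (l) net 78−9=69 > 68 — meets.
  All elements met at the final stage.
Every stage carried; the customs bureau prevails on this issue.
Per-issue: Issue I → importer; Issue II → customs bureau; Issue III → customs bureau. The importer must prevail on every issue; overall, the customs bureau prevails.

customs bureau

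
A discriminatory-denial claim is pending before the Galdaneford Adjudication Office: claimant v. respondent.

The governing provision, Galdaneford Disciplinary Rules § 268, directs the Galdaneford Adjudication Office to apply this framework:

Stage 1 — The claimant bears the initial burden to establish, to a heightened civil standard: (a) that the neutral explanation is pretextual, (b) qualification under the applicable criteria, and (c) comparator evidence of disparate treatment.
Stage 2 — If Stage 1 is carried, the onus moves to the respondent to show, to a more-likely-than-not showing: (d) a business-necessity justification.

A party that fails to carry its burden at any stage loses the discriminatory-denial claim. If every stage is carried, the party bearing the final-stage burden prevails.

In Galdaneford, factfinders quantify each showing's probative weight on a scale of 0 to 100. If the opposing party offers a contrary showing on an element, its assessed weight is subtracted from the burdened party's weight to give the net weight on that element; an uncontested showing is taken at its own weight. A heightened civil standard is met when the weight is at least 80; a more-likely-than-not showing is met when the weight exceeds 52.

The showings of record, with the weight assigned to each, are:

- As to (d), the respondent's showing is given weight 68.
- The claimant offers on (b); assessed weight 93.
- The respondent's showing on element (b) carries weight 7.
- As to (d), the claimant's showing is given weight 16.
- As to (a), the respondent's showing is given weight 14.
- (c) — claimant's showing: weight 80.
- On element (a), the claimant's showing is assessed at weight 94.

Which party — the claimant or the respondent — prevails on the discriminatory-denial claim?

Stage 1 — burden on claimant; standard: a heightened civil standard (weight is at least 80).
    (a): 94 − 14 = 80 ≥ 80 [met]
    (b): 93 − 7 = 86 ≥ 80 [met]
    (c): 80 ≥ 80 [met]
  Stage 1 carried; the burden shifts to the respondent.
Stage 2 — burden on respondent; standard: a more-likely-than-not showing (weight exceeds 52).
    (d): 68 − 16 = 52 ≤ 52 [not met]
  Stage 2 not carried; the respondent fails its burden.
The claimant prevails.

claimant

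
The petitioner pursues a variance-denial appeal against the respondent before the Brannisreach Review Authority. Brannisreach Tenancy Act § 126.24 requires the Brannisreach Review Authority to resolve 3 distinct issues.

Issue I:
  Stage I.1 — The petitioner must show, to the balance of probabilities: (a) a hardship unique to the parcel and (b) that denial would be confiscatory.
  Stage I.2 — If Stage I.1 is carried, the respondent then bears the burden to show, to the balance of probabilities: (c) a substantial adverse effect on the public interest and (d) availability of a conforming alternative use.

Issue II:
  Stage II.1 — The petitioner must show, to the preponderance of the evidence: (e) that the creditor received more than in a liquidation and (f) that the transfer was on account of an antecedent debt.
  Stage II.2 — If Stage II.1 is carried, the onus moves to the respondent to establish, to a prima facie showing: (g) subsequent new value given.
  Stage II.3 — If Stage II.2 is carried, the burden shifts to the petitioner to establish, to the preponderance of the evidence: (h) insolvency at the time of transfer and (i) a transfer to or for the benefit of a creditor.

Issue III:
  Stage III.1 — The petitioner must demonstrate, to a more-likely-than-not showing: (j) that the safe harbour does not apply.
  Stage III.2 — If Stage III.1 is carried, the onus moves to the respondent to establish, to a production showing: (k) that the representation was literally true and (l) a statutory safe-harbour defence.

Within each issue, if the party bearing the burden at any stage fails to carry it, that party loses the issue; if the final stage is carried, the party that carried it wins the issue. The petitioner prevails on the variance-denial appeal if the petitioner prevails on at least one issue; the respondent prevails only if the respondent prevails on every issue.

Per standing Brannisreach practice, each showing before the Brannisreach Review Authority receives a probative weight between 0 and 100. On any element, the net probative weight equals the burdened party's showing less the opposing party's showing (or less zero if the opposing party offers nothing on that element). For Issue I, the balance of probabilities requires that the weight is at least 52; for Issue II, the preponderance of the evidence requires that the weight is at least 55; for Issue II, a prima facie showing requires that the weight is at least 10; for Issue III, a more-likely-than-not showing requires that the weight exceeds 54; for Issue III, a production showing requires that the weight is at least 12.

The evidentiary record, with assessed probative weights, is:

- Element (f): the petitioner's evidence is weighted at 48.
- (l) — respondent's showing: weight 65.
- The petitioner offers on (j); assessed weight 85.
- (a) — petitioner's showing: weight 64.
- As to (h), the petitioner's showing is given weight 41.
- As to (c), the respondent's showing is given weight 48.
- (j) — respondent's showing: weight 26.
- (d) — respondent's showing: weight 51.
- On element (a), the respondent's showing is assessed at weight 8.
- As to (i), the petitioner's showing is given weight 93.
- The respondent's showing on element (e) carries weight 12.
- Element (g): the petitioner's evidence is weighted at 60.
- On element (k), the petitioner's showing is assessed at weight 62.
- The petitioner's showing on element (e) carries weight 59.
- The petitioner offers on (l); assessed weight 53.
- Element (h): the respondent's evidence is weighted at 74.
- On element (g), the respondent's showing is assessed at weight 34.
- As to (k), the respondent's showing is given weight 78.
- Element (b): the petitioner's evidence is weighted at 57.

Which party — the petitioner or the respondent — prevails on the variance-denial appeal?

petitioner

— Issue I —
At Stage I.1 the petitioner must meet the balance of probabilities (weight is at least 52): on (a) the weight is 64 less the opposing 8 gives net 56, ≥ 52, so (a) meets the standard; on (b) the weight is 57, which does reach 52, so (b) meets the standard.
  Stage I.1 is satisfied; the onus moves to the respondent.
At Stage I.2 the respondent must meet the balance of probabilities (weight is at least 52): on (c) the weight is 48, < 52, so (c) does not meet the standard; on (d) the weight is 51, which does not reach 52, so (d) does not meet the standard.
  Stage I.2 not carried; the respondent fails its burden.
The petitioner prevails on this issue.
— Issue II —
Stage II.1 — burden on petitioner; standard: the preponderance of the evidence (weight is at least 55).
    (e): 59 − 12 = 47 < 55 [not met]
    (f): 48 < 55 [not met]
  Not every element is met, so the petitioner fails to carry Stage II.1.
The analysis ends at Stage II.1; the respondent prevails on this issue.
— Issue III —
Stage III.1 (petitioner, a more-likely-than-not showing, weight exceeds 54): (j) net 85−26=59 > 54 — meets.
  Stage III.1 carried; the burden shifts to the respondent.
Stage III.2 (respondent, a production showing, weight is at least 12): (k) net 78−62=16 ≥ 12 — meets; (l) net 65−53=12 ≥ 12 — meets.
  All elements met at the final stage.
With every stage satisfied, the respondent prevails on this issue.
Per-issue: Issue I → petitioner; Issue II → respondent; Issue III → respondent. The petitioner must prevail on at least one issue; overall, the petitioner prevails.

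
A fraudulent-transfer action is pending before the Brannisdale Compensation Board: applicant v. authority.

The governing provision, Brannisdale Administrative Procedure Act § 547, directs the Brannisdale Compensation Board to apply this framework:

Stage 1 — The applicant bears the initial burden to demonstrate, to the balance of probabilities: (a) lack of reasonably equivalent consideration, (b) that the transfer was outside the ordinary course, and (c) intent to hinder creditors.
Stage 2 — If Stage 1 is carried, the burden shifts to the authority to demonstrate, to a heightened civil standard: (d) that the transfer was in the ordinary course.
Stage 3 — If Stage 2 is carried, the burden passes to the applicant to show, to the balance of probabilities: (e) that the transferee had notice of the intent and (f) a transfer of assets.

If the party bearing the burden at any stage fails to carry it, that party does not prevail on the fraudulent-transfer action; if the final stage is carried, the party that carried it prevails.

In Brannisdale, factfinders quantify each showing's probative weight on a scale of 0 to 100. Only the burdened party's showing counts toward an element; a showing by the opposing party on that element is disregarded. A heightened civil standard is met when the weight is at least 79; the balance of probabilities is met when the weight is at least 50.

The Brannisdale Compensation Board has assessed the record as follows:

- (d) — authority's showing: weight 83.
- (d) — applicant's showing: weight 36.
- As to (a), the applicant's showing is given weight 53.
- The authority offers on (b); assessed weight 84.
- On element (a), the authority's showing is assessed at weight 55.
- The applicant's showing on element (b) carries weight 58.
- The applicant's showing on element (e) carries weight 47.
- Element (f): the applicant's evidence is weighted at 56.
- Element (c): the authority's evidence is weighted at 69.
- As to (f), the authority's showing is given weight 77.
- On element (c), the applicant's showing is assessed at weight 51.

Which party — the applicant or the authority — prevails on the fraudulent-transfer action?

Stage 1 — burden on applicant; standard: the balance of probabilities (weight is at least 50).
    (a): 53 (authority's 55 disregarded) ≥ 50 [met]
    (b): 58 (authority's 84 disregarded) ≥ 50 [met]
    (c): 51 (authority's 69 disregarded) ≥ 50 [met]
  Stage 1 is satisfied; the onus moves to the authority.
Stage 2 — burden on authority; standard: a heightened civil standard (weight is at least 79).
    (d): 83 (applicant's 36 disregarded) ≥ 79 [met]
  Stage 2 is satisfied; the onus moves to the applicant.
Stage 3 — burden on applicant; standard: the balance of probabilities (weight is at least 50).
    (e): 47 < 50 [not met]
    (f): 56 (authority's 77 disregarded) ≥ 50 [met]
  Stage 3 not carried; the applicant fails its burden.
The analysis ends at Stage 3; the authority prevails.

authority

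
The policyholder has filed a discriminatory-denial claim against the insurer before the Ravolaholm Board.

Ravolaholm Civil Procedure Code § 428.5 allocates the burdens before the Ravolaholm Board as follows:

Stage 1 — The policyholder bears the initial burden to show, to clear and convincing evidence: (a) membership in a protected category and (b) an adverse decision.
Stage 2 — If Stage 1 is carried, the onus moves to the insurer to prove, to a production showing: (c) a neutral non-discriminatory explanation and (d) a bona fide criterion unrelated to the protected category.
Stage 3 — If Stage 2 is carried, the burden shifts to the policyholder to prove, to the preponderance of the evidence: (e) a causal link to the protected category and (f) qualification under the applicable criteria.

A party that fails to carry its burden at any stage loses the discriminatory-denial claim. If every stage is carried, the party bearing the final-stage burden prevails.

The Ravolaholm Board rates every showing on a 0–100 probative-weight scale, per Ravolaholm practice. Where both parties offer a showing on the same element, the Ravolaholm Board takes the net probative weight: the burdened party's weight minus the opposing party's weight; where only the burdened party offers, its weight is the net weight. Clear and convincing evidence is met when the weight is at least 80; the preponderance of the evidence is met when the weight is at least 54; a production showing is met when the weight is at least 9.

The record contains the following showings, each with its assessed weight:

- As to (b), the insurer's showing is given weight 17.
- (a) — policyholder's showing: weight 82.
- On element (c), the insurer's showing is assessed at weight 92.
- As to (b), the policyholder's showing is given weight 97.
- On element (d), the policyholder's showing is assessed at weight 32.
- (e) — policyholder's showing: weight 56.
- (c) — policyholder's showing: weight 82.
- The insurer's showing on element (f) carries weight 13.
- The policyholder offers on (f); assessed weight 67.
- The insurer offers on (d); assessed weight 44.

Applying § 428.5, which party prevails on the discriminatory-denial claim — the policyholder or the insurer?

At Stage 1 the policyholder must meet clear and convincing evidence (weight is at least 80): on (a) the weight is 82, ≥ 80, so (a) meets the standard; on (b) the weight is 97 less the opposing 17 gives net 80, which does reach 80, so (b) meets the standard.
  Stage 1 is satisfied; the onus moves to the insurer.
At Stage 2 the insurer must meet a production showing (weight is at least 9): on (c) the weight is 92 less the opposing 82 gives net 10, which does reach 9, so (c) meets the standard; on (d) the weight is 44 less the opposing 32 gives net 12, which does reach 9, so (d) meets the standard.
  The insurer carries Stage 2; the policyholder now bears the burden.
At Stage 3 the policyholder must meet the preponderance of the evidence (weight is at least 54): on (e) the weight is 56, which does reach 54, so (e) meets the standard; on (f) the weight is 67 less the opposing 13 gives net 54, which does reach 54, so (f) meets the standard.
  All elements met at the final stage.
All stages carried — the policyholder prevails.

policyholder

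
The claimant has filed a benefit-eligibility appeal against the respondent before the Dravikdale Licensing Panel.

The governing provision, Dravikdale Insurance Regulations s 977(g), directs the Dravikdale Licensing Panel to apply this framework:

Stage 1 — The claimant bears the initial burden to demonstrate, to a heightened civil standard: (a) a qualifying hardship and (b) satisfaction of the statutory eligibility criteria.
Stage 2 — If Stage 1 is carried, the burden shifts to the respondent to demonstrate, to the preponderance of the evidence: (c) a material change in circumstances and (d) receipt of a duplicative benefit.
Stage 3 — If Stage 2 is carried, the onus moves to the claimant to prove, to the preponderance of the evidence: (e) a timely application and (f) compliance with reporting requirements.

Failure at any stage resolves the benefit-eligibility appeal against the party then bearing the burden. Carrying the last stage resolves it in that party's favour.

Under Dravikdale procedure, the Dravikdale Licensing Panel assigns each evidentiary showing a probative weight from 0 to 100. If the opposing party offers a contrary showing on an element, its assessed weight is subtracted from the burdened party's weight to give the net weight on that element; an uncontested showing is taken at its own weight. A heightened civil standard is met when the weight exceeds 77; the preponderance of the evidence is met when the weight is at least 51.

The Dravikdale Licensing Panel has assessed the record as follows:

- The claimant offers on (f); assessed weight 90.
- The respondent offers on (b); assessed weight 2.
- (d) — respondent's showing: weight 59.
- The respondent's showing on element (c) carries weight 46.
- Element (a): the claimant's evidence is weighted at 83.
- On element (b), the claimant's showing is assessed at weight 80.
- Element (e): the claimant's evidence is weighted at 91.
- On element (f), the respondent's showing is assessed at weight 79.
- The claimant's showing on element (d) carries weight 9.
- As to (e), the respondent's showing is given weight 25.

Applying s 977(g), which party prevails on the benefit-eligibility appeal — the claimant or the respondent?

claimant

Stage 1 (claimant, a heightened civil standard, weight exceeds 77): (a) 83 > 77 — meets; (b) net 80−2=78 > 77 — meets.
  The claimant carries Stage 1; the respondent now bears the burden.
Stage 2 (respondent, the preponderance of the evidence, weight is at least 51): (c) 46 < 51 — fails; (d) net 59−9=50 < 51 — fails.
  Not every element is met, so the respondent fails to carry Stage 2.
The analysis ends at Stage 2; the claimant prevails.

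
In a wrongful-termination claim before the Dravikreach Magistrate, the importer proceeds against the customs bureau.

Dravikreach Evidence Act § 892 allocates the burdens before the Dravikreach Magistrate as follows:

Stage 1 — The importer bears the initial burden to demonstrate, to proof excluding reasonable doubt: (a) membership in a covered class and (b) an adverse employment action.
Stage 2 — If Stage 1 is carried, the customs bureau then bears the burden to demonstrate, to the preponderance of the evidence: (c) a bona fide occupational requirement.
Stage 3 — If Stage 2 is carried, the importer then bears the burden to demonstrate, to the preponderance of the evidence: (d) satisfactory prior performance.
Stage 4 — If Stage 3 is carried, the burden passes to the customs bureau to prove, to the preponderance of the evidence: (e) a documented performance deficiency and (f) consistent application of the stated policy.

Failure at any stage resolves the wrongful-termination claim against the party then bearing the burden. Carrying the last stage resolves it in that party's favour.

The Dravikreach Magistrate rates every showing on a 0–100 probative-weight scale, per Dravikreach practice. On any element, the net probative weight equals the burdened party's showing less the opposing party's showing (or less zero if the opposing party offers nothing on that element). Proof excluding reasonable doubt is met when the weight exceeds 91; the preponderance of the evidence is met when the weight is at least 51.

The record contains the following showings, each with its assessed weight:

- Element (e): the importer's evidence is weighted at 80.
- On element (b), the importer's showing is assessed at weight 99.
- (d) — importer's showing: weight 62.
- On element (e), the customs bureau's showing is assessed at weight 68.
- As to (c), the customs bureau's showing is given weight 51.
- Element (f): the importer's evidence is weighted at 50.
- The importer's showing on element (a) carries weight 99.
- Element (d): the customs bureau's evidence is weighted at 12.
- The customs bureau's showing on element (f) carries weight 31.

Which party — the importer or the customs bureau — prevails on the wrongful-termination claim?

Stage 1 (importer, proof excluding reasonable doubt, weight exceeds 91): (a) 99 > 91 — meets; (b) 99 > 91 — meets.
  The importer carries Stage 1; the customs bureau now bears the burden.
Stage 2 (customs bureau, the preponderance of the evidence, weight is at least 51): (c) 51 ≥ 51 — meets.
  Stage 2 is satisfied; the onus moves to the importer.
Stage 3 (importer, the preponderance of the evidence, weight is at least 51): (d) net 62−12=50 < 51 — fails.
  Stage 3 not carried; the importer fails its burden.
The analysis ends at Stage 3; the customs bureau prevails.

customs bureau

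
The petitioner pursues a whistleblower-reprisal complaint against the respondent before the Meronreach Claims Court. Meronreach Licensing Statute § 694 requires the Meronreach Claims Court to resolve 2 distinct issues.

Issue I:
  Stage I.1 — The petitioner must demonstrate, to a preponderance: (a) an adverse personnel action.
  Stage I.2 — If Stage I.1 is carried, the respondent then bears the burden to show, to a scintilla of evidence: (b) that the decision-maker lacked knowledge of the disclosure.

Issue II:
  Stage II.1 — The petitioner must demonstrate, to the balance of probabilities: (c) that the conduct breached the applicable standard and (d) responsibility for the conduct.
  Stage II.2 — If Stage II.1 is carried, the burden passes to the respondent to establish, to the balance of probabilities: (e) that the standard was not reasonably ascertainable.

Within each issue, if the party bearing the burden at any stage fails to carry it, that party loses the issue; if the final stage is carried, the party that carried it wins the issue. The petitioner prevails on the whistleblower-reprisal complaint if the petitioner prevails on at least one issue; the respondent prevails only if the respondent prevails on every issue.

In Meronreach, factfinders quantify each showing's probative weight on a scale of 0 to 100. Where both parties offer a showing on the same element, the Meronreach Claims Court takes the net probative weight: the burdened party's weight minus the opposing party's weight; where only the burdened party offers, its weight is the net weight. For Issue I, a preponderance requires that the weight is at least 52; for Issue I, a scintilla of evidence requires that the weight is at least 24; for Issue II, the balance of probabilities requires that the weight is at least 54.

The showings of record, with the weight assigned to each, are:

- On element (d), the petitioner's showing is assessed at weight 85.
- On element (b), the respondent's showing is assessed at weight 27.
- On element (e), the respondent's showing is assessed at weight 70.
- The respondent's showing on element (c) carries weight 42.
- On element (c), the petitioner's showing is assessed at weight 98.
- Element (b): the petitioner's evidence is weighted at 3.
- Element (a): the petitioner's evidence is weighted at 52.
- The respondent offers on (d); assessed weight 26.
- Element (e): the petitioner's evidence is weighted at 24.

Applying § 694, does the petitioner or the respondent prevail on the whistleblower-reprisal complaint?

petitioner

— Issue I —
At Stage I.1 the petitioner must meet a preponderance (weight is at least 52): on (a) the weight is 52, ≥ 52, so (a) meets the standard.
  Stage I.1 carried; the burden shifts to the respondent.
At Stage I.2 the respondent must meet a scintilla of evidence (weight is at least 24): on (b) the weight is 27 less the opposing 3 gives net 24, ≥ 24, so (b) meets the standard.
  The respondent carries the last stage.
All stages carried — the respondent prevails on this issue.
— Issue II —
Stage II.1 (petitioner, the balance of probabilities, weight is at least 54): (c) net 98−42=56 ≥ 54 — meets; (d) net 85−26=59 ≥ 54 — meets.
  Stage II.1 is satisfied; the onus moves to the respondent.
Stage II.2 (respondent, the balance of probabilities, weight is at least 54): (e) net 70−24=46 < 54 — fails.
  Not every element is met, so the respondent fails to carry Stage II.2.
The petitioner prevails on this issue.
Per-issue: Issue I → respondent; Issue II → petitioner. The petitioner must prevail on at least one issue; overall, the petitioner prevails.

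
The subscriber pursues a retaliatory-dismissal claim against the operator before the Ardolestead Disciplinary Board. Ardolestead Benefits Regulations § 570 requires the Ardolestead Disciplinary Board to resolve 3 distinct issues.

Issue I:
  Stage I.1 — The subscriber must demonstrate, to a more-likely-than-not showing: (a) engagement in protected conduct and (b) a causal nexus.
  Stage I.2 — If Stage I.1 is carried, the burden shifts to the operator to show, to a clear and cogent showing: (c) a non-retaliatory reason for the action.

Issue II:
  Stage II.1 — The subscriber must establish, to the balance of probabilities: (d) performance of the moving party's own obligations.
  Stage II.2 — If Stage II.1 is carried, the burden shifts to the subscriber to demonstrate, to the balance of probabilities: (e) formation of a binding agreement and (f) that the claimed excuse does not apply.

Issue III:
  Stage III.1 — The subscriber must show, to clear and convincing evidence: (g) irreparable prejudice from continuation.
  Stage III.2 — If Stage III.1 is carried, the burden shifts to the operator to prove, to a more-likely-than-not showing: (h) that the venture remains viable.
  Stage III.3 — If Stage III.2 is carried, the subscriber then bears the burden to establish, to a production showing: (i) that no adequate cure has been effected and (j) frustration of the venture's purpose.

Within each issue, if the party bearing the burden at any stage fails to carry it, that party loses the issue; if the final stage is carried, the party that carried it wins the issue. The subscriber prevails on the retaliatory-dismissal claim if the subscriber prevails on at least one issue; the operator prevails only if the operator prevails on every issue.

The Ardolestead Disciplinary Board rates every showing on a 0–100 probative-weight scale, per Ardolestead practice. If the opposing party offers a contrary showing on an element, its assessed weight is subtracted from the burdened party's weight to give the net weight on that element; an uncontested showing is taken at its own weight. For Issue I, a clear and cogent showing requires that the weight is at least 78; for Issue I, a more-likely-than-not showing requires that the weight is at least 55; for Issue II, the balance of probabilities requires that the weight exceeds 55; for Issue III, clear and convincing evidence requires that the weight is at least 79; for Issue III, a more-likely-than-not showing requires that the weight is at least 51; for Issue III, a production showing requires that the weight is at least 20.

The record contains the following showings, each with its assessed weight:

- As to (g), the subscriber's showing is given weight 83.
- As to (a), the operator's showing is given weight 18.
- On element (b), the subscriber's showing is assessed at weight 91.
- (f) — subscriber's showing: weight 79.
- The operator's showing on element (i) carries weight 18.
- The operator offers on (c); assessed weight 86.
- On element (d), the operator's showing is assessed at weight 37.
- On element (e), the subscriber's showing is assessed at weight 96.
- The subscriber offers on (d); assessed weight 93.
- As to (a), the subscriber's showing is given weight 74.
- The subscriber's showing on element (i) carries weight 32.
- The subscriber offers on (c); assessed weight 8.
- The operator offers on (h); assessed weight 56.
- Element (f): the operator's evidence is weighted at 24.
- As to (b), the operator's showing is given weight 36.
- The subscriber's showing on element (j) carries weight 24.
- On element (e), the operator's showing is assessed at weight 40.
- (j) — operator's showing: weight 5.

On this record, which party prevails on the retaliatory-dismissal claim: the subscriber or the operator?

operator

— Issue I —
Stage I.1 — burden on subscriber; standard: a more-likely-than-not showing (weight is at least 55).
    (a): 74 − 18 = 56 ≥ 55 [met]
    (b): 91 − 36 = 55 ≥ 55 [met]
  All elements met. The burden passes to the operator.
Stage I.2 — burden on operator; standard: a clear and cogent showing (weight is at least 78).
    (c): 86 − 8 = 78 ≥ 78 [met]
  Stage I.2 carried; the final stage is satisfied.
All stages carried — the operator prevails on this issue.
— Issue II —
Stage II.1 — burden on subscriber; standard: the balance of probabilities (weight exceeds 55).
    (d): 93 − 37 = 56 > 55 [met]
  Stage II.1 is satisfied; the subscriber continues to bear the burden.
Stage II.2 — burden on subscriber; standard: the balance of probabilities (weight exceeds 55).
    (e): 96 − 40 = 56 > 55 [met]
    (f): 79 − 24 = 55 ≤ 55 [not met]
  The subscriber does not carry Stage II.2.
The analysis ends at Stage II.2; the operator prevails on this issue.
— Issue III —
Stage III.1 (subscriber, clear and convincing evidence, weight is at least 79): (g) 83 ≥ 79 — meets.
  Stage III.1 is satisfied; the onus moves to the operator.
Stage III.2 (operator, a more-likely-than-not showing, weight is at least 51): (h) 56 ≥ 51 — meets.
  Stage III.2 carried; the burden shifts to the subscriber.
Stage III.3 (subscriber, a production showing, weight is at least 20): (i) net 32−18=14 < 20 — fails; (j) net 24−5=19 < 20 — fails.
  Not every element is met, so the subscriber fails to carry Stage III.3.
So the operator prevails on this issue.
Per-issue: Issue I → operator; Issue II → operator; Issue III → operator. The subscriber must prevail on at least one issue; overall, the operator prevails.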